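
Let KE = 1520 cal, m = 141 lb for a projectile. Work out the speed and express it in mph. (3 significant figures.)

31.5 mph

Solving KE = ½mv² for v: v = √(2·KE/m).
KE = 1520 cal = 6360 J; m = 141 lb = 63.96 kg.
v = 14.10 m/s
14.10 m/s × (1 mph / 0.4470 m/s) = 31.55 mph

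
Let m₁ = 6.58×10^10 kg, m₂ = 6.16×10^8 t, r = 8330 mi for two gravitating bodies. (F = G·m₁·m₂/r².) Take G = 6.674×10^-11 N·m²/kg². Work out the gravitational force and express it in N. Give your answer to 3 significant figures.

0.0151 N

F is given directly by: F = Gm₁m₂/r².
m₁ = 6.58×10^10 kg; m₂ = 6.16×10^8 t = 6.160×10^11 kg; r = 8330 mi = 1.341×10^7 m; G = 6.674×10^-11 N·m²/kg².
F = 0.01505 N  (the unit combination reduces to kg·m/s² = N)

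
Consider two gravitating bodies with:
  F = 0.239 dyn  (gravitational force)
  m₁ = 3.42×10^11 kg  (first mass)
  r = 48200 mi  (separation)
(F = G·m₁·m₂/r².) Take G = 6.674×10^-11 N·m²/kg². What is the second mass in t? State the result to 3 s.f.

From Newton's law of gravitation: m₂ = F·r²/(G·m₁).
F = 0.239 dyn = 2.390×10^-6 N; m₁ = 3.42×10^11 kg; r = 48200 mi = 7.757×10^7 m; G = 6.674×10^-11 N·m²/kg².
m₂ = 6.301×10^8 kg
6.301×10^8 kg × (1 t / 1000 kg) = 6.301×10^5 t

6.30×10^5 t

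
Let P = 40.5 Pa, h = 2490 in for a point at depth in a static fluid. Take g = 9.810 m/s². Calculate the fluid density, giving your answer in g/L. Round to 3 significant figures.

Rearranging: ρ = P/(g·h).
P = 40.5 Pa; h = 2490 in = 63.25 m; g = 9.810 m/s².
ρ = 0.06528 kg/m³
Since 1 g/L = 1 kg/m³, 0.06528 g/L.

0.0653 g/L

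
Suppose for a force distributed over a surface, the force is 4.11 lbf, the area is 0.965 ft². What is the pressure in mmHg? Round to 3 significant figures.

P is given directly by: P = F/A.
F = 4.11 lbf = 18.28 N; A = 0.965 ft² = 0.08965 m².
P = 203.9 Pa
203.9 Pa × (1 mmHg / 133.3 Pa) = 1.530 mmHg

1.53 mmHg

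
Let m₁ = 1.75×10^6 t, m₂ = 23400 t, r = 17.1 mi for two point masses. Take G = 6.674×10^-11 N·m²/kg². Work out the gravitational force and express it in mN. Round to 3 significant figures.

From Newton's law of gravitation: F = Gm₁m₂/r².
m₁ = 1.75×10^6 t = 1.750×10^9 kg; m₂ = 23400 t = 2.340×10^7 kg; r = 17.1 mi = 27520 m; G = 6.674×10^-11 N·m²/kg².
F = 0.003609 N  (the unit combination reduces to kg·m/s² = N)
0.003609 N × (1 mN / 0.001000 N) = 3.609 mN

3.61 mN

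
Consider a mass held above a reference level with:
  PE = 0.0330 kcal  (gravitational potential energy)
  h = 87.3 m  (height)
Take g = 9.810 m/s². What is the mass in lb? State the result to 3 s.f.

Solving PE = m·g·h for m: m = PE/(g·h).
PE = 0.0330 kcal = 138.1 J; h = 87.3 m; g = 9.810 m/s².
m = 0.1612 kg
0.1612 kg × (1 lb / 0.4536 kg) = 0.3554 lb

0.355 lb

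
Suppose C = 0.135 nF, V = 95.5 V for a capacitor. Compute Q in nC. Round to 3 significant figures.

12.9 nC

Rearranging C = Q/V for Q: Q = CV.
C = 0.135 nF = 1.350×10^-10 F; V = 95.5 V.
Q = 1.289×10^-8 C  (the unit combination reduces to A·s = C)
1.289×10^-8 C × (1 nC / 1.000×10^-9 C) = 12.89 nC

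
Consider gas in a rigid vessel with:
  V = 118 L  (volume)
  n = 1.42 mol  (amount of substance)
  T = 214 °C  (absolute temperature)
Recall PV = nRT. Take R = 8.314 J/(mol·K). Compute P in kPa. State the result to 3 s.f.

48.7 kPa

Directly: P = nRT/V.
V = 118 L = 0.1180 m³; n = 1.42 mol; T = 214 °C = 487.1 K; R = 8.314 J/(mol·K).
P = 48739 Pa  (the unit combination reduces to kg/(m·s²) = Pa)
48739 Pa × (1 kPa / 1000 Pa) = 48.74 kPa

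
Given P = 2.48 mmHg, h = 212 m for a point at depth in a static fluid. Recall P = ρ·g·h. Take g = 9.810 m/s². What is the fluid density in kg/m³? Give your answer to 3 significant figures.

0.159 kg/m³

Solving P = ρ·g·h for ρ: ρ = P/(g·h).
P = 2.48 mmHg = 330.6 Pa; h = 212 m; g = 9.810 m/s².
ρ = 0.1590 kg/m³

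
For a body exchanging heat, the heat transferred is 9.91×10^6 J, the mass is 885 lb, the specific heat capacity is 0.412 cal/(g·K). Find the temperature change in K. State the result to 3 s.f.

Rearranging Q = m·c·ΔT for ΔT: ΔT = Q/(m·c).
Q = 9.91×10^6 J; m = 885 lb = 401.4 kg; c = 0.412 cal/(g·K) = 1724 J/(kg·K).
ΔT = 14.32 K

14.3 K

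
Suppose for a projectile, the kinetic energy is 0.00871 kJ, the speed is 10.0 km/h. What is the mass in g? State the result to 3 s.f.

Solving KE = ½mv² for m: m = 2·KE/v².
KE = 0.00871 kJ = 8.710 J; v = 10.0 km/h = 2.778 m/s.
m = 2.258 kg
2.258 kg × (1 g / 0.001000 kg) = 2258 g

2260 g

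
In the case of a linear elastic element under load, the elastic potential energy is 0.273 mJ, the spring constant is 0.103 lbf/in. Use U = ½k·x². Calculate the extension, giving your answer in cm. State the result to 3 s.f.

Rearranging U = ½k·x² for x: x = √(2U/k).
U = 0.273 mJ = 2.730×10^-4 J; k = 0.103 lbf/in = 18.04 N/m.
x = 0.005502 m
0.005502 m × (1 cm / 0.01000 m) = 0.5502 cm

0.550 cm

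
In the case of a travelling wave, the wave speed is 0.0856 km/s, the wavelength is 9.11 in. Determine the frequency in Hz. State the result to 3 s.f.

370 Hz

Solving v = f·λ for f: f = v/λ.
v = 0.0856 km/s = 85.60 m/s; λ = 9.11 in = 0.2314 m.
f = 369.9 Hz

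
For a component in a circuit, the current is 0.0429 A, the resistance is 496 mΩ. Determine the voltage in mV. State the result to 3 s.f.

21.3 mV

From Ohm's law: V = IR.
I = 0.0429 A; R = 496 mΩ = 0.4960 Ω.
V = 0.02128 V  (the unit combination reduces to kg·m²/(A·s³) = V)
0.02128 V × (1 mV / 0.001000 V) = 21.28 mV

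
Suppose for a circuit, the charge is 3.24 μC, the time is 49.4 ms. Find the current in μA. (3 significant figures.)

Rearranging: I = q/t.
q = 3.24 μC = 3.240×10^-6 C; t = 49.4 ms = 0.04940 s.
I = 6.559×10^-5 A
6.559×10^-5 A × (1 μA / 1.000×10^-6 A) = 65.59 μA

65.6 μA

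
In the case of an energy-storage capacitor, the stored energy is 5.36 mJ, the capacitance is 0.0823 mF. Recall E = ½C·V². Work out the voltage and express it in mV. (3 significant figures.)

Rearranging: V = √(2E/C).
E = 5.36 mJ = 0.005360 J; C = 0.0823 mF = 8.230×10^-5 F.
V = 11.41 V  (the unit combination reduces to kg·m²/(A·s³) = V)
11.41 V × (1 mV / 0.001000 V) = 11413 mV

11400 mV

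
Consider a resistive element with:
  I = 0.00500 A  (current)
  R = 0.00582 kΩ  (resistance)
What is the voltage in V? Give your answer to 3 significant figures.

From Ohm's law: V = IR.
I = 0.00500 A; R = 0.00582 kΩ = 5.820 Ω.
V = 0.02910 V  (the unit combination reduces to kg·m²/(A·s³) = V)

0.0291 V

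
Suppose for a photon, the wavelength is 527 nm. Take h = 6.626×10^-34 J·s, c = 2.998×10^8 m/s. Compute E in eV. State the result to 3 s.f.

2.35 eV

E is given directly by: E = hc/λ.
λ = 527 nm = 5.270×10^-7 m; h = 6.626×10^-34 J·s; c = 2.998×10^8 m/s.
E = 3.769×10^-19 J
3.769×10^-19 J × (1 eV / 1.602×10^-19 J) = 2.353 eV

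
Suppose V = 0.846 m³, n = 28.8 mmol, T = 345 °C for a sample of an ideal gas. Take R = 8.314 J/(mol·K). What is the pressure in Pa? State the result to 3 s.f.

175 Pa

Directly: P = nRT/V.
V = 0.846 m³; n = 28.8 mmol = 0.02880 mol; T = 345 °C = 618.1 K; R = 8.314 J/(mol·K).
P = 175.0 Pa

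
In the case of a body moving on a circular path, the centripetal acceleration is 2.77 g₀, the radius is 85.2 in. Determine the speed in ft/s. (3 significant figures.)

25.2 ft/s

Solving a = v²/r for v: v = √(a·r).
a = 2.77 g₀ = 27.16 m/s²; r = 85.2 in = 2.164 m.
v = 7.667 m/s
7.667 m/s × (1 ft/s / 0.3048 m/s) = 25.15 ft/s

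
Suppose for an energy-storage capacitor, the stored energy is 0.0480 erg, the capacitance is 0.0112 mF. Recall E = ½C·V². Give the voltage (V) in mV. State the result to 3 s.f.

Solving E = ½C·V² for V: V = √(2E/C).
E = 0.0480 erg = 4.800×10^-9 J; C = 0.0112 mF = 1.120×10^-5 F.
V = 0.02928 V
0.02928 V × (1 mV / 0.001000 V) = 29.28 mV

29.3 mV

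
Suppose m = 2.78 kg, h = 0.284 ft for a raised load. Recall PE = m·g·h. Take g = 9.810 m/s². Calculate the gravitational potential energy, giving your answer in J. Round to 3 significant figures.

2.36 J

Directly: PE = mgh.
m = 2.78 kg; h = 0.284 ft = 0.08656 m; g = 9.810 m/s².
PE = 2.361 J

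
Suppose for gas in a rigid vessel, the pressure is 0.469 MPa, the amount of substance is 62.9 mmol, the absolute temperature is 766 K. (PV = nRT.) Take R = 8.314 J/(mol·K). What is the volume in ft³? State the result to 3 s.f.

From the ideal-gas law: V = nRT/P.
P = 0.469 MPa = 4.690×10^5 Pa; n = 62.9 mmol = 0.06290 mol; T = 766 K; R = 8.314 J/(mol·K).
V = 8.541×10^-4 m³
8.541×10^-4 m³ × (1 ft³ / 0.02832 m³) = 0.03016 ft³

0.0302 ft³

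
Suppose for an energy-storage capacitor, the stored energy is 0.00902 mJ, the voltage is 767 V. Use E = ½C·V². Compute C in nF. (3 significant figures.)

0.0307 nF

Solving E = ½C·V² for C: C = 2E/V².
E = 0.00902 mJ = 9.020×10^-6 J; V = 767 V.
C = 3.067×10^-11 F
3.067×10^-11 F × (1 nF / 1.000×10^-9 F) = 0.03067 nF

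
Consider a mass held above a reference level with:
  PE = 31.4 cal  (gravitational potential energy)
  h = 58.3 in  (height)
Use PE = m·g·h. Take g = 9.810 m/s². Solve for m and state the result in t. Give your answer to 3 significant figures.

Rearranging: m = PE/(g·h).
PE = 31.4 cal = 131.4 J; h = 58.3 in = 1.481 m; g = 9.810 m/s².
m = 9.044 kg
9.044 kg × (1 t / 1000 kg) = 0.009044 t

0.00904 t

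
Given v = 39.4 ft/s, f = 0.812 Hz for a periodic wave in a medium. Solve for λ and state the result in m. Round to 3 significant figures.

14.8 m

Solving v = f·λ for λ: λ = v/f.
v = 39.4 ft/s = 12.01 m/s; f = 0.812 Hz.
λ = 14.79 m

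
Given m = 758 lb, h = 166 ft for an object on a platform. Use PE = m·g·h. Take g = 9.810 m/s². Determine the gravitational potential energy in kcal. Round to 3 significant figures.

PE is given directly by: PE = mgh.
m = 758 lb = 343.8 kg; h = 166 ft = 50.60 m; g = 9.810 m/s².
PE = 1.707×10^5 J  (the unit combination reduces to kg·m²/s² = J)
1.707×10^5 J × (1 kcal / 4184 J) = 40.79 kcal

40.8 kcal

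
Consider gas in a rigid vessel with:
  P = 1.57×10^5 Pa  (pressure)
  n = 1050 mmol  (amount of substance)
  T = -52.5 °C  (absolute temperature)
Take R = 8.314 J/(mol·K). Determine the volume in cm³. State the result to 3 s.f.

12300 cm³

Solving PV = nRT for V: V = nRT/P.
P = 1.57×10^5 Pa; n = 1050 mmol = 1.050 mol; T = -52.5 °C = 220.6 K; R = 8.314 J/(mol·K).
V = 0.01227 m³
0.01227 m³ × (1 cm³ / 1.000×10^-6 m³) = 12269 cm³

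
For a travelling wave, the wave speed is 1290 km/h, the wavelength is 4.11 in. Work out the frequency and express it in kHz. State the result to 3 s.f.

3.43 kHz

Rearranging v = f·λ for f: f = v/λ.
v = 1290 km/h = 358.3 m/s; λ = 4.11 in = 0.1044 m.
f = 3433 Hz
3433 Hz × (1 kHz / 1000 Hz) = 3.433 kHz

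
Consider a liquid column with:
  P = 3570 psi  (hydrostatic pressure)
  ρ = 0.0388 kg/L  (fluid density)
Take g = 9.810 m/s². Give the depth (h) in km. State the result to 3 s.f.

Rearranging P = ρ·g·h for h: h = P/(ρ·g).
P = 3570 psi = 2.461×10^7 Pa; ρ = 0.0388 kg/L = 38.80 kg/m³; g = 9.810 m/s².
h = 64668 m
64668 m × (1 km / 1000 m) = 64.67 km

64.7 km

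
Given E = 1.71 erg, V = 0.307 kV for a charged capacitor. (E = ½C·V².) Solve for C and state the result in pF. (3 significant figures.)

Rearranging: C = 2E/V².
E = 1.71 erg = 1.710×10^-7 J; V = 0.307 kV = 307.0 V.
C = 3.629×10^-12 F
3.629×10^-12 F × (1 pF / 1.000×10^-12 F) = 3.629 pF

3.63 pF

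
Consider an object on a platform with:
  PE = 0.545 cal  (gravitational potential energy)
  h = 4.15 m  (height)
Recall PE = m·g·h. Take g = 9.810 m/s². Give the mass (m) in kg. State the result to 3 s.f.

Rearranging PE = m·g·h for m: m = PE/(g·h).
PE = 0.545 cal = 2.280 J; h = 4.15 m; g = 9.810 m/s².
m = 0.05601 kg

0.0560 kg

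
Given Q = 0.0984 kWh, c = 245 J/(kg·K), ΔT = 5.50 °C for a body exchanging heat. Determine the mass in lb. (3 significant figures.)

Solving Q = m·c·ΔT for m: m = Q/(c·ΔT).
Q = 0.0984 kWh = 3.542×10^5 J; c = 245 J/(kg·K); ΔT = 5.50 °C = 5.500 K.
m = 262.9 kg
262.9 kg × (1 lb / 0.4536 kg) = 579.6 lb

580 lb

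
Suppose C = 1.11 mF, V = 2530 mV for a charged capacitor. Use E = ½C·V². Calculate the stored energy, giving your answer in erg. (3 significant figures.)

35500 erg

Directly: E = ½CV².
C = 1.11 mF = 0.001110 F; V = 2530 mV = 2.530 V.
E = 0.003552 J  (the unit combination reduces to kg·m²/s² = J)
0.003552 J × (1 erg / 1.000×10^-7 J) = 35525 erg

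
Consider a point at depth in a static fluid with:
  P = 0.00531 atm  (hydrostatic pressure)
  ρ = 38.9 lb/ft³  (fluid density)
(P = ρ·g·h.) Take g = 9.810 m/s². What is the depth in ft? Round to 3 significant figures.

0.289 ft

Rearranging: h = P/(ρ·g).
P = 0.00531 atm = 538.0 Pa; ρ = 38.9 lb/ft³ = 623.1 kg/m³; g = 9.810 m/s².
h = 0.08802 m
0.08802 m × (1 ft / 0.3048 m) = 0.2888 ft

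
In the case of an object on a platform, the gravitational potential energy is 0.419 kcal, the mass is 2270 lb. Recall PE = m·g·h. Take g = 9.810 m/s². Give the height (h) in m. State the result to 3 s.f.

0.174 m

Rearranging PE = m·g·h for h: h = PE/(m·g).
PE = 0.419 kcal = 1753 J; m = 2270 lb = 1030 kg; g = 9.810 m/s².
h = 0.1736 m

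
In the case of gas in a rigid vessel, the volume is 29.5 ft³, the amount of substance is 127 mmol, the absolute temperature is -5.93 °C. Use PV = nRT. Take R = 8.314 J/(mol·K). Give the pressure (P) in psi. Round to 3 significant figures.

0.0490 psi

Directly: P = nRT/V.
V = 29.5 ft³ = 0.8353 m³; n = 127 mmol = 0.1270 mol; T = -5.93 °C = 267.2 K; R = 8.314 J/(mol·K).
P = 337.8 Pa
337.8 Pa × (1 psi / 6895 Pa) = 0.04899 psi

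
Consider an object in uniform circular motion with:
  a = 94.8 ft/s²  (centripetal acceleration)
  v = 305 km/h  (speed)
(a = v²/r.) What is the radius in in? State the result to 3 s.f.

Rearranging a = v²/r for r: r = v²/a.
a = 94.8 ft/s² = 28.90 m/s²; v = 305 km/h = 84.72 m/s.
r = 248.4 m
248.4 m × (1 in / 0.02540 m) = 9780 in

9780 in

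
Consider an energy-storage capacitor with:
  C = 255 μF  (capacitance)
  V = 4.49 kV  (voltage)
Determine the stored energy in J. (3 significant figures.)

E is given directly by: E = ½CV².
C = 255 μF = 2.550×10^-4 F; V = 4.49 kV = 4490 V.
E = 2570 J

2570 J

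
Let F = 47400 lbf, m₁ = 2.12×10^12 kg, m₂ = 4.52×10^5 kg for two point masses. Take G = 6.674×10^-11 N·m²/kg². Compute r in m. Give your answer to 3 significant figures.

From Newton's law of gravitation: r = √(G·m₁m₂/F).
F = 47400 lbf = 2.108×10^5 N; m₁ = 2.12×10^12 kg; m₂ = 4.52×10^5 kg; G = 6.674×10^-11 N·m²/kg².
r = 17.42 m

17.4 m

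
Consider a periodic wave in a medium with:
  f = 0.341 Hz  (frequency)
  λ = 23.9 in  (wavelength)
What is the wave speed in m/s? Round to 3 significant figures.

Directly: v = fλ.
f = 0.341 Hz; λ = 23.9 in = 0.6071 m.
v = 0.2070 m/s

0.207 m/s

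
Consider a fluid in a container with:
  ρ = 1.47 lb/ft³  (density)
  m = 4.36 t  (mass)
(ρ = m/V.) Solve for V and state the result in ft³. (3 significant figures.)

Rearranging ρ = m/V for V: V = m/ρ.
ρ = 1.47 lb/ft³ = 23.55 kg/m³; m = 4.36 t = 4360 kg.
V = 185.2 m³
185.2 m³ × (1 ft³ / 0.02832 m³) = 6539 ft³

6540 ft³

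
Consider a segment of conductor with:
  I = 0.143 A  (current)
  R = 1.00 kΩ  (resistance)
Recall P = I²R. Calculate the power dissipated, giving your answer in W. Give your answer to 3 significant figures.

20.4 W

P is given directly by: P = I²R.
I = 0.143 A; R = 1.00 kΩ = 1000 Ω.
P = 20.45 W  (the unit combination reduces to kg·m²/s³ = W)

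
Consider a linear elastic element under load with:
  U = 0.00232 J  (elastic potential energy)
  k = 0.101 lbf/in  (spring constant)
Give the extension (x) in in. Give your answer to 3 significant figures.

0.638 in

Rearranging: x = √(2U/k).
U = 0.00232 J; k = 0.101 lbf/in = 17.69 N/m.
x = 0.01620 m
0.01620 m × (1 in / 0.02540 m) = 0.6377 in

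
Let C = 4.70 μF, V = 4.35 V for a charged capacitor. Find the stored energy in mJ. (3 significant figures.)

E is given directly by: E = ½CV².
C = 4.70 μF = 4.700×10^-6 F; V = 4.35 V.
E = 4.447×10^-5 J
4.447×10^-5 J × (1 mJ / 0.001000 J) = 0.04447 mJ

0.0445 mJ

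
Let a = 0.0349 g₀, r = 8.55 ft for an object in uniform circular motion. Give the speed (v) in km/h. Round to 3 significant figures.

Rearranging: v = √(a·r).
a = 0.0349 g₀ = 0.3423 m/s²; r = 8.55 ft = 2.606 m.
v = 0.9444 m/s
0.9444 m/s × (1 km/h / 0.2778 m/s) = 3.400 km/h

3.40 km/h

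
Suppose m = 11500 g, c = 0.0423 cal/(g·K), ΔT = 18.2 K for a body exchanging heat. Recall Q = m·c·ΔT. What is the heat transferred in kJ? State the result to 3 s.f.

37.0 kJ

Directly: Q = mcΔT.
m = 11500 g = 11.50 kg; c = 0.0423 cal/(g·K) = 177.0 J/(kg·K); ΔT = 18.2 K.
Q = 37043 J  (the unit combination reduces to kg·m²/s² = J)
37043 J × (1 kJ / 1000 J) = 37.04 kJ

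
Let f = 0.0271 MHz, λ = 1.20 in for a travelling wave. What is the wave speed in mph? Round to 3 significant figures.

1850 mph

v is given directly by: v = fλ.
f = 0.0271 MHz = 27100 Hz; λ = 1.20 in = 0.03048 m.
v = 826.0 m/s
826.0 m/s × (1 mph / 0.4470 m/s) = 1848 mph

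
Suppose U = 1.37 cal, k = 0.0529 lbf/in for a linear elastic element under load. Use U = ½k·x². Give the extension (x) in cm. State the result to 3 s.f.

111 cm

Rearranging U = ½k·x² for x: x = √(2U/k).
U = 1.37 cal = 5.732 J; k = 0.0529 lbf/in = 9.264 N/m.
x = 1.112 m
1.112 m × (1 cm / 0.01000 m) = 111.2 cm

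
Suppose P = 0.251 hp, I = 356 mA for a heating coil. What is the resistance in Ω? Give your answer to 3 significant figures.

1480 Ω

Solving P = I²R for R: R = P/I².
P = 0.251 hp = 187.2 W; I = 356 mA = 0.3560 A.
R = 1477 Ω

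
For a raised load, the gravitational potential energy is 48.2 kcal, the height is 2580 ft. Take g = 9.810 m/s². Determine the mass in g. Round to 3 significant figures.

26100 g

Solving PE = m·g·h for m: m = PE/(g·h).
PE = 48.2 kcal = 2.017×10^5 J; h = 2580 ft = 786.4 m; g = 9.810 m/s².
m = 26.14 kg
26.14 kg × (1 g / 0.001000 kg) = 26142 g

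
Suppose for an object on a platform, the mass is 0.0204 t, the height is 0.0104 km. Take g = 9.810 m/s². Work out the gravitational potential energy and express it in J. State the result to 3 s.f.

PE is given directly by: PE = mgh.
m = 0.0204 t = 20.40 kg; h = 0.0104 km = 10.40 m; g = 9.810 m/s².
PE = 2081 J

2080 J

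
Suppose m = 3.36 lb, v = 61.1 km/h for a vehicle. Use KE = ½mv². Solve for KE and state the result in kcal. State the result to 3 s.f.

Directly: KE = ½mv².
m = 3.36 lb = 1.524 kg; v = 61.1 km/h = 16.97 m/s.
KE = 219.5 J  (the unit combination reduces to kg·m²/s² = J)
219.5 J × (1 kcal / 4184 J) = 0.05246 kcal

0.0525 kcal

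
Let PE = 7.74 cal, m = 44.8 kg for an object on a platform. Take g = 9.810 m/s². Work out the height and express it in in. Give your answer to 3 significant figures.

Solving PE = m·g·h for h: h = PE/(m·g).
PE = 7.74 cal = 32.38 J; m = 44.8 kg; g = 9.810 m/s².
h = 0.07369 m
0.07369 m × (1 in / 0.02540 m) = 2.901 in

2.90 in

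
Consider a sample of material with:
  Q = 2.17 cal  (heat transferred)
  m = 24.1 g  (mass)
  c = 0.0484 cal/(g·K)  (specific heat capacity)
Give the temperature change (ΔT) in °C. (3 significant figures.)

1.86 °C

Rearranging: ΔT = Q/(m·c).
Q = 2.17 cal = 9.079 J; m = 24.1 g = 0.02410 kg; c = 0.0484 cal/(g·K) = 202.5 J/(kg·K).
ΔT = 1.860 K
Since 1 °C = 1 K, 1.860 °C.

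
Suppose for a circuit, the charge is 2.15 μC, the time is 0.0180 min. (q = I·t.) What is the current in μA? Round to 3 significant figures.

1.99 μA

Rearranging q = I·t for I: I = q/t.
q = 2.15 μC = 2.150×10^-6 C; t = 0.0180 min = 1.080 s.
I = 1.991×10^-6 A
1.991×10^-6 A × (1 μA / 1.000×10^-6 A) = 1.991 μA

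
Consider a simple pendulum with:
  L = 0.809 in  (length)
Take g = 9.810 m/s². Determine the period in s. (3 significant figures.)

T is given directly by: T = 2π√(L/g).
L = 0.809 in = 0.02055 m; g = 9.810 m/s².
T = 0.2876 s

0.288 s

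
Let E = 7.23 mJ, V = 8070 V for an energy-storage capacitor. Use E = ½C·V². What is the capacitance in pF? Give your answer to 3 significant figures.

222 pF

Rearranging E = ½C·V² for C: C = 2E/V².
E = 7.23 mJ = 0.007230 J; V = 8070 V.
C = 2.220×10^-10 F
2.220×10^-10 F × (1 pF / 1.000×10^-12 F) = 222.0 pF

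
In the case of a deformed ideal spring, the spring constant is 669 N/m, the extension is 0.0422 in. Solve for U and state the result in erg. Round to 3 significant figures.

U is given directly by: U = ½kx².
k = 669 N/m; x = 0.0422 in = 0.001072 m.
U = 3.843×10^-4 J
3.843×10^-4 J × (1 erg / 1.000×10^-7 J) = 3843 erg

3840 erg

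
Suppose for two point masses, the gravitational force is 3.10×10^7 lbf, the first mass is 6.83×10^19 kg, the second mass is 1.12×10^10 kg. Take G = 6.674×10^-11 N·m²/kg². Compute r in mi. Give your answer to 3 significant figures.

From Newton's law of gravitation: r = √(G·m₁m₂/F).
F = 3.10×10^7 lbf = 1.379×10^8 N; m₁ = 6.83×10^19 kg; m₂ = 1.12×10^10 kg; G = 6.674×10^-11 N·m²/kg².
r = 6.085×10^5 m
6.085×10^5 m × (1 mi / 1609 m) = 378.1 mi

378 mi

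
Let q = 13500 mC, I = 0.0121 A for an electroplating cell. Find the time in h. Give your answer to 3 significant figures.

Rearranging: t = q/I.
q = 13500 mC = 13.50 C; I = 0.0121 A.
t = 1116 s
1116 s × (1 h / 3600 s) = 0.3099 h

0.310 h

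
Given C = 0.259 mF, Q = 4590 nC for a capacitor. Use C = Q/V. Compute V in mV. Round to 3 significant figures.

Solving C = Q/V for V: V = Q/C.
C = 0.259 mF = 2.590×10^-4 F; Q = 4590 nC = 4.590×10^-6 C.
V = 0.01772 V
0.01772 V × (1 mV / 0.001000 V) = 17.72 mV

17.7 mV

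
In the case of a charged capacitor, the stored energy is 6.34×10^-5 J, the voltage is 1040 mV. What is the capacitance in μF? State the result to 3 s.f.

Rearranging E = ½C·V² for C: C = 2E/V².
E = 6.34×10^-5 J; V = 1040 mV = 1.040 V.
C = 1.172×10^-4 F
1.172×10^-4 F × (1 μF / 1.000×10^-6 F) = 117.2 μF

117 μF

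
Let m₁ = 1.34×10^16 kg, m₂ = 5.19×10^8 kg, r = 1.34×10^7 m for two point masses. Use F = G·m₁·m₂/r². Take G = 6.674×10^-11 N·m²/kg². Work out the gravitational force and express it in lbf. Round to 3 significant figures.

From Newton's law of gravitation: F = Gm₁m₂/r².
m₁ = 1.34×10^16 kg; m₂ = 5.19×10^8 kg; r = 1.34×10^7 m; G = 6.674×10^-11 N·m²/kg².
F = 2.585 N
2.585 N × (1 lbf / 4.448 N) = 0.5811 lbf

0.581 lbf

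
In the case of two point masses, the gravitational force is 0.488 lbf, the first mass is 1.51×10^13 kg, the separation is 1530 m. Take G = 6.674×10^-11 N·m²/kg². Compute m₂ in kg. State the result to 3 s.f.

5040 kg

Rearranging: m₂ = F·r²/(G·m₁).
F = 0.488 lbf = 2.171 N; m₁ = 1.51×10^13 kg; r = 1530 m; G = 6.674×10^-11 N·m²/kg².
m₂ = 5042 kg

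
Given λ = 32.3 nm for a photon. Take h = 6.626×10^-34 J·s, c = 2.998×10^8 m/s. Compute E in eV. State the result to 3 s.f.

Directly: E = hc/λ.
λ = 32.3 nm = 3.230×10^-8 m; h = 6.626×10^-34 J·s; c = 2.998×10^8 m/s.
E = 6.150×10^-18 J
6.150×10^-18 J × (1 eV / 1.602×10^-19 J) = 38.39 eV

38.4 eV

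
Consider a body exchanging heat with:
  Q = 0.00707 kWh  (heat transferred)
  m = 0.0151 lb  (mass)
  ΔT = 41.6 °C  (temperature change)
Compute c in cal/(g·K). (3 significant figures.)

21.3 cal/(g·K)

Rearranging Q = m·c·ΔT for c: c = Q/(m·ΔT).
Q = 0.00707 kWh = 25452 J; m = 0.0151 lb = 0.006849 kg; ΔT = 41.6 °C = 41.60 K.
c = 89328 J/(kg·K)
89328 J/(kg·K) × (1 cal/(g·K) / 4184 J/(kg·K)) = 21.35 cal/(g·K)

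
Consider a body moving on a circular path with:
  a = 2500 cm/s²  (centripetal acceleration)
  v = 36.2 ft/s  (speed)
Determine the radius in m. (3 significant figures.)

4.87 m

Rearranging: r = v²/a.
a = 2500 cm/s² = 25.00 m/s²; v = 36.2 ft/s = 11.03 m/s.
r = 4.870 m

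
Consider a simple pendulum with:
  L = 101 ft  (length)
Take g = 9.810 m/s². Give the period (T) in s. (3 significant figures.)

11.1 s

T is given directly by: T = 2π√(L/g).
L = 101 ft = 30.78 m; g = 9.810 m/s².
T = 11.13 s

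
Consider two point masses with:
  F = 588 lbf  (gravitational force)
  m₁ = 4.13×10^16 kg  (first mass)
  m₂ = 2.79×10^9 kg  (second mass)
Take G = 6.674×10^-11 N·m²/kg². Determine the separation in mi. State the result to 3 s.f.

1070 mi

From Newton's law of gravitation: r = √(G·m₁m₂/F).
F = 588 lbf = 2616 N; m₁ = 4.13×10^16 kg; m₂ = 2.79×10^9 kg; G = 6.674×10^-11 N·m²/kg².
r = 1.715×10^6 m
1.715×10^6 m × (1 mi / 1609 m) = 1065 mi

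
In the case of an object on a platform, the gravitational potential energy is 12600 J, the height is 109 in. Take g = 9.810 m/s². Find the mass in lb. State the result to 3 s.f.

Rearranging PE = m·g·h for m: m = PE/(g·h).
PE = 12600 J; h = 109 in = 2.769 m; g = 9.810 m/s².
m = 463.9 kg
463.9 kg × (1 lb / 0.4536 kg) = 1023 lb

1020 lb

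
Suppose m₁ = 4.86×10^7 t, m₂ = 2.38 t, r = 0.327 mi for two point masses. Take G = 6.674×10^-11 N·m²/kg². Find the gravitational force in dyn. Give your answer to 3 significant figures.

From Newton's law of gravitation: F = Gm₁m₂/r².
m₁ = 4.86×10^7 t = 4.860×10^10 kg; m₂ = 2.38 t = 2380 kg; r = 0.327 mi = 526.3 m; G = 6.674×10^-11 N·m²/kg².
F = 0.02787 N  (the unit combination reduces to kg·m/s² = N)
0.02787 N × (1 dyn / 1.000×10^-5 N) = 2787 dyn

2790 dyn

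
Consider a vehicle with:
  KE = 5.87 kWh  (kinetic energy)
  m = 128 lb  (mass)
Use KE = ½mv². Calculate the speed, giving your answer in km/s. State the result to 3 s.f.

0.853 km/s

Rearranging KE = ½mv² for v: v = √(2·KE/m).
KE = 5.87 kWh = 2.113×10^7 J; m = 128 lb = 58.06 kg.
v = 853.2 m/s
853.2 m/s × (1 km/s / 1000 m/s) = 0.8532 km/s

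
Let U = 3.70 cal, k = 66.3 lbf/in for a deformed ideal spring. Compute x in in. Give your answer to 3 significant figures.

2.03 in

Rearranging U = ½k·x² for x: x = √(2U/k).
U = 3.70 cal = 15.48 J; k = 66.3 lbf/in = 11611 N/m.
x = 0.05164 m
0.05164 m × (1 in / 0.02540 m) = 2.033 in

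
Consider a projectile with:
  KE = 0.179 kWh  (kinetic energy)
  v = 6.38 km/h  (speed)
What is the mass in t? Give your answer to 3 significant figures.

Rearranging: m = 2·KE/v².
KE = 0.179 kWh = 6.444×10^5 J; v = 6.38 km/h = 1.772 m/s.
m = 4.103×10^5 kg
4.103×10^5 kg × (1 t / 1000 kg) = 410.3 t

410 t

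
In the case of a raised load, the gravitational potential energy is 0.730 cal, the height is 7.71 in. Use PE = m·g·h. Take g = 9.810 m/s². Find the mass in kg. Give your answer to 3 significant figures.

1.59 kg

Solving PE = m·g·h for m: m = PE/(g·h).
PE = 0.730 cal = 3.054 J; h = 7.71 in = 0.1958 m; g = 9.810 m/s².
m = 1.590 kg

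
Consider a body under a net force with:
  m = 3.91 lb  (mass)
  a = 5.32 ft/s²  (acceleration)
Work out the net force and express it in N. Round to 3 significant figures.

2.88 N

From Newton's second law: F = m·a.
m = 3.91 lb = 1.774 kg; a = 5.32 ft/s² = 1.622 m/s².
F = 2.876 N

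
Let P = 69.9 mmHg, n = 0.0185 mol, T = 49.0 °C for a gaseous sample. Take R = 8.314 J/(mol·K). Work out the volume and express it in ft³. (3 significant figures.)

0.188 ft³

Rearranging PV = nRT for V: V = nRT/P.
P = 69.9 mmHg = 9319 Pa; n = 0.0185 mol; T = 49.0 °C = 322.1 K; R = 8.314 J/(mol·K).
V = 0.005317 m³
0.005317 m³ × (1 ft³ / 0.02832 m³) = 0.1878 ft³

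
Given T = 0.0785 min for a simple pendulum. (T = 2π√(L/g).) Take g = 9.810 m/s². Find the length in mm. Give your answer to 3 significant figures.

5510 mm

Rearranging T = 2π√(L/g) for L: L = g·(T/2π)².
T = 0.0785 min = 4.710 s; g = 9.810 m/s².
L = 5.513 m
5.513 m × (1 mm / 0.001000 m) = 5513 mm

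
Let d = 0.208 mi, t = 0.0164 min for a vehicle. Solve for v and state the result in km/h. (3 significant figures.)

v is given directly by: v = d/t.
d = 0.208 mi = 334.7 m; t = 0.0164 min = 0.9840 s.
v = 340.2 m/s
340.2 m/s × (1 km/h / 0.2778 m/s) = 1225 km/h

1220 km/h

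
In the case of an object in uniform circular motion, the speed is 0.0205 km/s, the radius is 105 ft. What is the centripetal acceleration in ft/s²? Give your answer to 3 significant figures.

43.1 ft/s²

a is given directly by: a = v²/r.
v = 0.0205 km/s = 20.50 m/s; r = 105 ft = 32.00 m.
a = 13.13 m/s²
13.13 m/s² × (1 ft/s² / 0.3048 m/s²) = 43.08 ft/s²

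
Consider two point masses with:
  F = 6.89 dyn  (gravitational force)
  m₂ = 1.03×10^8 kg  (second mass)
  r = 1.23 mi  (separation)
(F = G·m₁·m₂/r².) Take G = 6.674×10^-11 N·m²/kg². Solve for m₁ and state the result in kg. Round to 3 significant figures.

From Newton's law of gravitation: m₁ = F·r²/(G·m₂).
F = 6.89 dyn = 6.890×10^-5 N; m₂ = 1.03×10^8 kg; r = 1.23 mi = 1979 m; G = 6.674×10^-11 N·m²/kg².
m₁ = 39274 kg

39300 kg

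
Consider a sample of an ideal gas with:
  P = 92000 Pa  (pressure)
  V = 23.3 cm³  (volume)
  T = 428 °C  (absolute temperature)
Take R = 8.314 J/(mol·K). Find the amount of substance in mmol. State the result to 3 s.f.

From the ideal-gas law: n = PV/(RT).
P = 92000 Pa; V = 23.3 cm³ = 2.330×10^-5 m³; T = 428 °C = 701.1 K; R = 8.314 J/(mol·K).
n = 3.677×10^-4 mol
3.677×10^-4 mol × (1 mmol / 0.001000 mol) = 0.3677 mmol

0.368 mmol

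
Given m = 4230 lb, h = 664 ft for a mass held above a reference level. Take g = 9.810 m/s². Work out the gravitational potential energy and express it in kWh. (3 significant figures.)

1.06 kWh

PE is given directly by: PE = mgh.
m = 4230 lb = 1919 kg; h = 664 ft = 202.4 m; g = 9.810 m/s².
PE = 3.809×10^6 J
3.809×10^6 J × (1 kWh / 3.600×10^6 J) = 1.058 kWh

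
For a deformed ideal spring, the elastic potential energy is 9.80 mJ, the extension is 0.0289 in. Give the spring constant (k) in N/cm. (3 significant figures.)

Rearranging: k = 2U/x².
U = 9.80 mJ = 0.009800 J; x = 0.0289 in = 7.341×10^-4 m.
k = 36374 N/m
36374 N/m × (1 N/cm / 100.0 N/m) = 363.7 N/cm

364 N/cm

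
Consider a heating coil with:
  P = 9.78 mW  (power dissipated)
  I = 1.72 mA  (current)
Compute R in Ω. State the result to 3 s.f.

Rearranging: R = P/I².
P = 9.78 mW = 0.009780 W; I = 1.72 mA = 0.001720 A.
R = 3306 Ω

3310 Ω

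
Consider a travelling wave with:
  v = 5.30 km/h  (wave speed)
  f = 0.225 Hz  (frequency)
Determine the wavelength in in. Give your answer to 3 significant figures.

258 in

Rearranging v = f·λ for λ: λ = v/f.
v = 5.30 km/h = 1.472 m/s; f = 0.225 Hz.
λ = 6.543 m
6.543 m × (1 in / 0.02540 m) = 257.6 in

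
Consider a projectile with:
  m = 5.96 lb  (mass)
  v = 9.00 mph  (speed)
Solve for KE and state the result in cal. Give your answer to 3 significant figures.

5.23 cal

Directly: KE = ½mv².
m = 5.96 lb = 2.703 kg; v = 9.00 mph = 4.023 m/s.
KE = 21.88 J  (the unit combination reduces to kg·m²/s² = J)
21.88 J × (1 cal / 4.184 J) = 5.230 cal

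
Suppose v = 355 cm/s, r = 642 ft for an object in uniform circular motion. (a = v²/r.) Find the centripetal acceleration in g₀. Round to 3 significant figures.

Directly: a = v²/r.
v = 355 cm/s = 3.550 m/s; r = 642 ft = 195.7 m.
a = 0.06440 m/s²
0.06440 m/s² × (1 g₀ / 9.807 m/s²) = 0.006567 g₀

0.00657 g₀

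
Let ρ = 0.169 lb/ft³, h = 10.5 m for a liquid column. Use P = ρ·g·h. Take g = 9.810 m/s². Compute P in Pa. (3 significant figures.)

279 Pa

Directly: P = ρgh.
ρ = 0.169 lb/ft³ = 2.707 kg/m³; h = 10.5 m; g = 9.810 m/s².
P = 278.8 Pa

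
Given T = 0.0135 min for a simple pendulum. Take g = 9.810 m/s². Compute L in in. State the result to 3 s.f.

6.42 in

Rearranging T = 2π√(L/g) for L: L = g·(T/2π)².
T = 0.0135 min = 0.8100 s; g = 9.810 m/s².
L = 0.1630 m
0.1630 m × (1 in / 0.02540 m) = 6.419 in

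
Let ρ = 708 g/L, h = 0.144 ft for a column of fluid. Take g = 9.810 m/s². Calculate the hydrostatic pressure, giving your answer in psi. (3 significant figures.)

P is given directly by: P = ρgh.
ρ = 708 g/L = 708.0 kg/m³; h = 0.144 ft = 0.04389 m; g = 9.810 m/s².
P = 304.8 Pa  (the unit combination reduces to kg/(m·s²) = Pa)
304.8 Pa × (1 psi / 6895 Pa) = 0.04421 psi

0.0442 psi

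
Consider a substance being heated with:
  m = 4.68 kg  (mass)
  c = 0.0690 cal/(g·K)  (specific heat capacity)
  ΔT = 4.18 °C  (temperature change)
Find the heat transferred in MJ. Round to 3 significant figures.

0.00565 MJ

Q is given directly by: Q = mcΔT.
m = 4.68 kg; c = 0.0690 cal/(g·K) = 288.7 J/(kg·K); ΔT = 4.18 °C = 4.180 K.
Q = 5648 J
5648 J × (1 MJ / 1.000×10^6 J) = 0.005648 MJ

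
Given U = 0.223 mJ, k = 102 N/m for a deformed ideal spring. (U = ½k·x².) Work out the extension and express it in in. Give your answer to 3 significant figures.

0.0823 in

Rearranging U = ½k·x² for x: x = √(2U/k).
U = 0.223 mJ = 2.230×10^-4 J; k = 102 N/m.
x = 0.002091 m
0.002091 m × (1 in / 0.02540 m) = 0.08233 in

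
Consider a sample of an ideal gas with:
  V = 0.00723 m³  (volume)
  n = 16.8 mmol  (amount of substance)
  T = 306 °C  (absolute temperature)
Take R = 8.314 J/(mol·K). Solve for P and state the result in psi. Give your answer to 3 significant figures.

P is given directly by: P = nRT/V.
V = 0.00723 m³; n = 16.8 mmol = 0.01680 mol; T = 306 °C = 579.1 K; R = 8.314 J/(mol·K).
P = 11189 Pa
11189 Pa × (1 psi / 6895 Pa) = 1.623 psi

1.62 psi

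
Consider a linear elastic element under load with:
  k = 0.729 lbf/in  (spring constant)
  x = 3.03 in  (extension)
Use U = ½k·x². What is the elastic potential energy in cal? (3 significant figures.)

0.0904 cal

U is given directly by: U = ½kx².
k = 0.729 lbf/in = 127.7 N/m; x = 3.03 in = 0.07696 m.
U = 0.3781 J  (the unit combination reduces to kg·m²/s² = J)
0.3781 J × (1 cal / 4.184 J) = 0.09037 cal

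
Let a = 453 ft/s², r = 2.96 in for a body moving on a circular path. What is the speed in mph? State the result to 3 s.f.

7.21 mph

Solving a = v²/r for v: v = √(a·r).
a = 453 ft/s² = 138.1 m/s²; r = 2.96 in = 0.07518 m.
v = 3.222 m/s
3.222 m/s × (1 mph / 0.4470 m/s) = 7.207 mph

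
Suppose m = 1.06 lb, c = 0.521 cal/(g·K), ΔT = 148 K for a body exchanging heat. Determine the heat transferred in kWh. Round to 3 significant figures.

Directly: Q = mcΔT.
m = 1.06 lb = 0.4808 kg; c = 0.521 cal/(g·K) = 2180 J/(kg·K); ΔT = 148 K.
Q = 1.551×10^5 J
1.551×10^5 J × (1 kWh / 3.600×10^6 J) = 0.04309 kWh

0.0431 kWh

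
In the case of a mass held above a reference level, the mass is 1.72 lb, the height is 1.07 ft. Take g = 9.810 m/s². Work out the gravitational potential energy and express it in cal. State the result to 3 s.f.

PE is given directly by: PE = mgh.
m = 1.72 lb = 0.7802 kg; h = 1.07 ft = 0.3261 m; g = 9.810 m/s².
PE = 2.496 J
2.496 J × (1 cal / 4.184 J) = 0.5966 cal

0.597 cal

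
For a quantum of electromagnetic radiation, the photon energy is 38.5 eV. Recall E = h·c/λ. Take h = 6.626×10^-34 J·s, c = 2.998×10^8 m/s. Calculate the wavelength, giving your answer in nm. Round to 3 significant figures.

32.2 nm

Rearranging: λ = hc/E.
E = 38.5 eV = 6.168×10^-18 J; h = 6.626×10^-34 J·s; c = 2.998×10^8 m/s.
λ = 3.220×10^-8 m
3.220×10^-8 m × (1 nm / 1.000×10^-9 m) = 32.20 nm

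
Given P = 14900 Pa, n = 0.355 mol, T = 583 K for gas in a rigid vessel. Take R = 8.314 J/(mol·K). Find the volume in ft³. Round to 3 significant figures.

4.08 ft³

Rearranging PV = nRT for V: V = nRT/P.
P = 14900 Pa; n = 0.355 mol; T = 583 K; R = 8.314 J/(mol·K).
V = 0.1155 m³
0.1155 m³ × (1 ft³ / 0.02832 m³) = 4.078 ft³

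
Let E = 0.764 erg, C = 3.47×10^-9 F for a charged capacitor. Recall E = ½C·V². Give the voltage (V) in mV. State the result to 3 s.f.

6640 mV

Solving E = ½C·V² for V: V = √(2E/C).
E = 0.764 erg = 7.640×10^-8 J; C = 3.47×10^-9 F.
V = 6.636 V  (the unit combination reduces to kg·m²/(A·s³) = V)
6.636 V × (1 mV / 0.001000 V) = 6636 mV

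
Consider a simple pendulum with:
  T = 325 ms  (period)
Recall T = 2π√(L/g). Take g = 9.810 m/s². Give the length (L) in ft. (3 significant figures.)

0.0861 ft

Rearranging: L = g·(T/2π)².
T = 325 ms = 0.3250 s; g = 9.810 m/s².
L = 0.02625 m
0.02625 m × (1 ft / 0.3048 m) = 0.08611 ft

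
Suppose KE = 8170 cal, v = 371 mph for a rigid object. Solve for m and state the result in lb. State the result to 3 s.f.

Solving KE = ½mv² for m: m = 2·KE/v².
KE = 8170 cal = 34183 J; v = 371 mph = 165.9 m/s.
m = 2.485 kg
2.485 kg × (1 lb / 0.4536 kg) = 5.479 lb

5.48 lb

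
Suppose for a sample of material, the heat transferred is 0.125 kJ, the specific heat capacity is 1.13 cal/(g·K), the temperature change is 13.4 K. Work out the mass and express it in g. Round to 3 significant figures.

1.97 g

Rearranging: m = Q/(c·ΔT).
Q = 0.125 kJ = 125.0 J; c = 1.13 cal/(g·K) = 4728 J/(kg·K); ΔT = 13.4 K.
m = 0.001973 kg
0.001973 kg × (1 g / 0.001000 kg) = 1.973 g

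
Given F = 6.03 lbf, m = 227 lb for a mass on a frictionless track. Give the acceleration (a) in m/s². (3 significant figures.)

0.261 m/s²

Solving F = m·a for a: a = F/m.
F = 6.03 lbf = 26.82 N; m = 227 lb = 103.0 kg.
a = 0.2605 m/s²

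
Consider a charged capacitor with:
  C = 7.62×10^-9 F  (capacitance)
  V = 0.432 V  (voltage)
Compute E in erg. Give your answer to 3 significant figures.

E is given directly by: E = ½CV².
C = 7.62×10^-9 F; V = 0.432 V.
E = 7.110×10^-10 J
7.110×10^-10 J × (1 erg / 1.000×10^-7 J) = 0.007110 erg

0.00711 erg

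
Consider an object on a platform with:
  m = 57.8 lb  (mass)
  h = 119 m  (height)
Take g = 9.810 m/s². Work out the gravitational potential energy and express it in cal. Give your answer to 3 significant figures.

PE is given directly by: PE = mgh.
m = 57.8 lb = 26.22 kg; h = 119 m; g = 9.810 m/s².
PE = 30606 J
30606 J × (1 cal / 4.184 J) = 7315 cal

7320 cal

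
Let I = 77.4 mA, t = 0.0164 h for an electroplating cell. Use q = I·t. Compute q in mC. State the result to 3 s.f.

q is given directly by: q = It.
I = 77.4 mA = 0.07740 A; t = 0.0164 h = 59.04 s.
q = 4.570 C
4.570 C × (1 mC / 0.001000 C) = 4570 mC

4570 mC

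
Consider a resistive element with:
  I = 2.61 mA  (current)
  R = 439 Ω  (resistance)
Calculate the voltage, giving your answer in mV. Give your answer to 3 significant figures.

1150 mV

From Ohm's law: V = IR.
I = 2.61 mA = 0.002610 A; R = 439 Ω.
V = 1.146 V
1.146 V × (1 mV / 0.001000 V) = 1146 mV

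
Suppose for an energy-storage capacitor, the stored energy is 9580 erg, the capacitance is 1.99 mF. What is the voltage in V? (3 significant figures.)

0.981 V

Rearranging: V = √(2E/C).
E = 9580 erg = 9.580×10^-4 J; C = 1.99 mF = 0.001990 F.
V = 0.9812 V  (the unit combination reduces to kg·m²/(A·s³) = V)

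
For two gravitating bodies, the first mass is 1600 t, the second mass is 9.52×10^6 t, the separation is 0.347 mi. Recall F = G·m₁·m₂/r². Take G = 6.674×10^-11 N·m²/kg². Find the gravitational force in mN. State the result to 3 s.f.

Directly: F = Gm₁m₂/r².
m₁ = 1600 t = 1.600×10^6 kg; m₂ = 9.52×10^6 t = 9.520×10^9 kg; r = 0.347 mi = 558.4 m; G = 6.674×10^-11 N·m²/kg².
F = 3.260 N
3.260 N × (1 mN / 0.001000 N) = 3260 mN

3260 mN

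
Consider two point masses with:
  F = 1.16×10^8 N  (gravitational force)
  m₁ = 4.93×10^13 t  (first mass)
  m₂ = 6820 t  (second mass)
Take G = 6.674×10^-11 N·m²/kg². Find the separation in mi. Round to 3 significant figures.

Solving F = G·m₁·m₂/r² for r: r = √(G·m₁m₂/F).
F = 1.16×10^8 N; m₁ = 4.93×10^13 t = 4.930×10^16 kg; m₂ = 6820 t = 6.820×10^6 kg; G = 6.674×10^-11 N·m²/kg².
r = 439.8 m
439.8 m × (1 mi / 1609 m) = 0.2733 mi

0.273 mi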